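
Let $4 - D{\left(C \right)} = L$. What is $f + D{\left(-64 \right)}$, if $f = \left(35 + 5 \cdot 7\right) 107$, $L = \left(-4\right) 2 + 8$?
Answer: $7494$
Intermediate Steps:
$L = 0$ ($L = -8 + 8 = 0$)
$D{\left(C \right)} = 4$ ($D{\left(C \right)} = 4 - 0 = 4 + 0 = 4$)
$f = 7490$ ($f = \left(35 + 35\right) 107 = 70 \cdot 107 = 7490$)
$f + D{\left(-64 \right)} = 7490 + 4 = 7494$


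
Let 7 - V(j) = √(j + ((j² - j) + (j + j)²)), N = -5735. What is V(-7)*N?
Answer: -40145 + 40145*√5 ≈ 49622.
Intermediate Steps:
V(j) = 7 - √5*√(j²) (V(j) = 7 - √(j + ((j² - j) + (j + j)²)) = 7 - √(j + ((j² - j) + (2*j)²)) = 7 - √(j + ((j² - j) + 4*j²)) = 7 - √(j + (-j + 5*j²)) = 7 - √(5*j²) = 7 - √5*√(j²))
V(-7)*N = (7 - √5*√((-7)²))*(-5735) = (7 - √5*√49)*(-5735) = (7 - 1*√5*7)*(-5735) = (7 - 7*√5)*(-5735) = -40145 + 40145*√5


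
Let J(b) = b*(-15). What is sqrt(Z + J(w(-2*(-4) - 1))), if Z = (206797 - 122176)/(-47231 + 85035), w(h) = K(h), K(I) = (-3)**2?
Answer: I*sqrt(47433803469)/18902 ≈ 11.522*I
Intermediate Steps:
K(I) = 9
w(h) = 9
J(b) = -15*b
Z = 84621/37804 ≈ 2.2384
sqrt(Z + J(w(-2*(-4) - 1))) = sqrt(84621/37804 - 15*9) = sqrt(84621/37804 - 135) = sqrt(-5018919/37804) = I*sqrt(47433803469)/18902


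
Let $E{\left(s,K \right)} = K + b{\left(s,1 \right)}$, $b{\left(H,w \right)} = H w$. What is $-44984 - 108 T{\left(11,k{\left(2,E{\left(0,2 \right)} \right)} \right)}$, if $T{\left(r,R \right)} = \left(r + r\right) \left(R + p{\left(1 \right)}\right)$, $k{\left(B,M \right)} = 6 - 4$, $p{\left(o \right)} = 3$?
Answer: $-56864$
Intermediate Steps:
$E{\left(s,K \right)} = K + s$ ($E{\left(s,K \right)} = K + s 1 = K + s$)
$k{\left(B,M \right)} = 2$ ($k{\left(B,M \right)} = 6 - 4 = 2$)
$T{\left(r,R \right)} = 2 r \left(3 + R\right)$ ($T{\left(r,R \right)} = \left(r + r\right) \left(R + 3\right) = 2 r \left(3 + R\right)$)
$-44984 - 108 T{\left(11,k{\left(2,E{\left(0,2 \right)} \right)} \right)} = -44984 - 108 \cdot 2 \cdot 11 \left(3 + 2\right) = -44984 - 108 \cdot 2 \cdot 11 \cdot 5 = -44984 - 108 \cdot 110 = -44984 - 11880 = -56864$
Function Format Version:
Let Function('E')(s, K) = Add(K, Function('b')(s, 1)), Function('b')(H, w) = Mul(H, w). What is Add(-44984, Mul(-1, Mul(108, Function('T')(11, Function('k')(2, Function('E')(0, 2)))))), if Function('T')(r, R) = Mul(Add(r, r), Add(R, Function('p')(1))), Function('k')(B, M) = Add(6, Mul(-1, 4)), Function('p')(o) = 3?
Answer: -56864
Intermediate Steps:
Function('E')(s, K) = Add(K, s) (Function('E')(s, K) = Add(K, Mul(s, 1)) = Add(K, s))
Function('k')(B, M) = 2 (Function('k')(B, M) = Add(6, -4) = 2)
Function('T')(r, R) = Mul(2, r, Add(3, R)) (Function('T')(r, R) = Mul(Add(r, r), Add(R, 3)) = Mul(Mul(2, r), Add(3, R)) = Mul(2, r, Add(3, R)))
Add(-44984, Mul(-1, Mul(108, Function('T')(11, Function('k')(2, Function('E')(0, 2)))))) = Add(-44984, Mul(-1, Mul(108, Mul(2, 11, Add(3, 2))))) = Add(-44984, Mul(-1, Mul(108, Mul(2, 11, 5)))) = Add(-44984, Mul(-1, Mul(108, 110))) = Add(-44984, Mul(-1, 11880)) = Add(-44984, -11880) = -56864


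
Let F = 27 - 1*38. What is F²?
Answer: 121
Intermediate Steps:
F = -11 (F = 27 - 38 = -11)
F² = (-11)² = 121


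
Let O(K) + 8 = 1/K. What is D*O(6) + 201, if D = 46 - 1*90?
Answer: 1637/3 ≈ 545.67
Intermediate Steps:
O(K) = -8 + 1/K
D = -44 (D = 46 - 90 = -44)
D*O(6) + 201 = -44*(-8 + 1/6) + 201 = -44*(-8 + ⅙) + 201 = -44*(-47/6) + 201 = 1034/3 + 201 = 1637/3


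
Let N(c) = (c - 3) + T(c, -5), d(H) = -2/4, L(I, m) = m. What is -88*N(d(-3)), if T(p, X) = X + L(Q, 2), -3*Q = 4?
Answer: 572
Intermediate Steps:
Q = -4/3 (Q = -⅓*4 = -4/3 ≈ -1.3333)
T(p, X) = 2 + X (T(p, X) = X + 2 = 2 + X)
d(H) = -½ (d(H) = -2*¼ = -½)
N(c) = -6 + c (N(c) = (c - 3) + (2 - 5) = (-3 + c) - 3 = -6 + c)
-88*N(d(-3)) = -88*(-6 - ½) = -88*(-13/2) = 572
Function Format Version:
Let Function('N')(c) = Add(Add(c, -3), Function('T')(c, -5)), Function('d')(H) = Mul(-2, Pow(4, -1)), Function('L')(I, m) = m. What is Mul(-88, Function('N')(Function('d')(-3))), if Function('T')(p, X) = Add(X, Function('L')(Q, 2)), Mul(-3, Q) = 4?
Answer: 572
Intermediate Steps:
Q = Rational(-4, 3) (Q = Mul(Rational(-1, 3), 4) = Rational(-4, 3) ≈ -1.3333)
Function('T')(p, X) = Add(2, X) (Function('T')(p, X) = Add(X, 2) = Add(2, X))
Function('d')(H) = Rational(-1, 2) (Function('d')(H) = Mul(-2, Rational(1, 4)) = Rational(-1, 2))
Function('N')(c) = Add(-6, c) (Function('N')(c) = Add(Add(c, -3), Add(2, -5)) = Add(Add(-3, c), -3) = Add(-6, c))
Mul(-88, Function('N')(Function('d')(-3))) = Mul(-88, Add(-6, Rational(-1, 2))) = Mul(-88, Rational(-13, 2)) = 572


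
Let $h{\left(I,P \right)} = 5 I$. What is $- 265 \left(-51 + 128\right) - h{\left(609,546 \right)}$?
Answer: $-23450$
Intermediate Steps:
$- 265 \left(-51 + 128\right) - h{\left(609,546 \right)} = - 265 \left(-51 + 128\right) - 5 \cdot 609 = \left(-265\right) 77 - 3045 = -20405 - 3045 = -23450$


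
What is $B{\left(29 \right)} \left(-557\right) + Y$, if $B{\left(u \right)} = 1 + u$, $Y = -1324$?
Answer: $-18034$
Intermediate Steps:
$B{\left(29 \right)} \left(-557\right) + Y = \left(1 + 29\right) \left(-557\right) - 1324 = 30 \left(-557\right) - 1324 = -16710 - 1324 = -18034$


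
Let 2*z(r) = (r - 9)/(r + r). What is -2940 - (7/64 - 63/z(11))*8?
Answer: 65177/8 ≈ 8147.1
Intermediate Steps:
z(r) = (-9 + r)/(4*r) (z(r) = ((r - 9)/(r + r))/2 = ((-9 + r)/((2*r)))/2 = ((-9 + r)*(1/(2*r)))/2 = ((-9 + r)/(2*r))/2 = (-9 + r)/(4*r))
-2940 - (7/64 - 63/z(11))*8 = -2940 - (7/64 - 63*44/(-9 + 11))*8 = -2940 - (7*(1/64) - 63/((¼)*(1/11)*2))*8 = -2940 - (7/64 - 63/1/22)*8 = -2940 - (7/64 - 63*22)*8 = -2940 - (7/64 - 1386)*8 = -2940 - (-88697)*8/64 = -2940 - 1*(-88697/8) = -2940 + 88697/8 = 65177/8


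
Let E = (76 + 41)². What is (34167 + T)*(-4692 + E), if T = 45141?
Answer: 713534076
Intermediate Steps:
E = 13689 (E = 117² = 13689)
(34167 + T)*(-4692 + E) = (34167 + 45141)*(-4692 + 13689) = 79308*8997 = 713534076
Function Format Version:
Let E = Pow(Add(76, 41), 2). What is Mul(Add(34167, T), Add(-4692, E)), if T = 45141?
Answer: 713534076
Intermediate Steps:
E = 13689 (E = Pow(117, 2) = 13689)
Mul(Add(34167, T), Add(-4692, E)) = Mul(Add(34167, 45141), Add(-4692, 13689)) = Mul(79308, 8997) = 713534076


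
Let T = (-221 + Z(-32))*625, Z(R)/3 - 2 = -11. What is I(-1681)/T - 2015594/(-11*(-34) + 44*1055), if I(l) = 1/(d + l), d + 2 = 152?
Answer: -239155267061603/5552225085000 ≈ -43.074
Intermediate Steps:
Z(R) = -27 (Z(R) = 6 + 3*(-11) = 6 - 33 = -27)
d = 150 (d = -2 + 152 = 150)
T = -155000 (T = (-221 - 27)*625 = -248*625 = -155000)
I(l) = 1/(150 + l)
I(-1681)/T - 2015594/(-11*(-34) + 44*1055) = 1/((150 - 1681)*(-155000)) - 2015594/(-11*(-34) + 44*1055) = -1/155000/(-1531) - 2015594/(374 + 46420) = -1/1531*(-1/155000) - 2015594/46794 = 1/237305000 - 2015594*1/46794 = 1/237305000 - 1007797/23397 = -239155267061603/5552225085000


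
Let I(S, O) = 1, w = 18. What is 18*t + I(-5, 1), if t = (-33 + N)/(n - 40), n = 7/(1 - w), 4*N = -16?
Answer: 4003/229 ≈ 17.480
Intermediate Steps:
N = -4 (N = (1/4)*(-16) = -4)
n = -7/17 (n = 7/(1 - 1*18) = 7/(1 - 18) = 7/(-17) = 7*(-1/17) = -7/17 ≈ -0.41176)
t = 629/687 (t = (-33 - 4)/(-7/17 - 40) = -37/(-687/17) = -37*(-17/687) = 629/687 ≈ 0.91558)
18*t + I(-5, 1) = 18*(629/687) + 1 = 3774/229 + 1 = 4003/229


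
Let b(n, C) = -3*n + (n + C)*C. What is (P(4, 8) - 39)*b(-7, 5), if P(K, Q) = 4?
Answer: -385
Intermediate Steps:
b(n, C) = -3*n + C*(C + n) (b(n, C) = -3*n + (C + n)*C = -3*n + C*(C + n))
(P(4, 8) - 39)*b(-7, 5) = (4 - 39)*(5**2 - 3*(-7) + 5*(-7)) = -35*(25 + 21 - 35) = -35*11 = -385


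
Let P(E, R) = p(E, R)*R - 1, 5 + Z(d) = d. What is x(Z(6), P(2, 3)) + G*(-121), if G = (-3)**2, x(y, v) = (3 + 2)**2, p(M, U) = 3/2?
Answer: -1064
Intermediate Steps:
p(M, U) = 3/2 (p(M, U) = 3*(1/2) = 3/2)
Z(d) = -5 + d
P(E, R) = -1 + 3*R/2 (P(E, R) = 3*R/2 - 1 = -1 + 3*R/2)
x(y, v) = 25 (x(y, v) = 5**2 = 25)
G = 9
x(Z(6), P(2, 3)) + G*(-121) = 25 + 9*(-121) = 25 - 1089 = -1064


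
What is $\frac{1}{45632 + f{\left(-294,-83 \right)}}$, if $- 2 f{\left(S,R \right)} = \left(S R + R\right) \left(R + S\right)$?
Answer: $\frac{2}{9259527} \approx 2.1599 \cdot 10^{-7}$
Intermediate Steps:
$f{\left(S,R \right)} = - \frac{\left(R + S\right) \left(R + R S\right)}{2}$ ($f{\left(S,R \right)} = - \frac{\left(S R + R\right) \left(R + S\right)}{2} = - \frac{\left(R S + R\right) \left(R + S\right)}{2} = - \frac{\left(R + R S\right) \left(R + S\right)}{2} = - \frac{\left(R + S\right) \left(R + R S\right)}{2}$)
$\frac{1}{45632 + f{\left(-294,-83 \right)}} = \frac{1}{45632 - - \frac{83 \left(-83 - 294 + \left(-294\right)^{2} - -24402\right)}{2}} = \frac{1}{45632 - - \frac{83 \left(-83 - 294 + 86436 + 24402\right)}{2}} = \frac{1}{45632 - \left(- \frac{83}{2}\right) 110461} = \frac{1}{45632 + \frac{9168263}{2}} = \frac{1}{\frac{9259527}{2}} = \frac{2}{9259527}$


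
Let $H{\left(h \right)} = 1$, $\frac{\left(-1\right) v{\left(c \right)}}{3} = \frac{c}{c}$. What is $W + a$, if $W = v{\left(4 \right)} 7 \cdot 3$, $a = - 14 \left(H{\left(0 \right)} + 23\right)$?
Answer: $-399$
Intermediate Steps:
$v{\left(c \right)} = -3$ ($v{\left(c \right)} = - 3 \frac{c}{c} = \left(-3\right) 1 = -3$)
$a = -336$ ($a = - 14 \left(1 + 23\right) = \left(-14\right) 24 = -336$)
$W = -63$ ($W = \left(-3\right) 7 \cdot 3 = \left(-21\right) 3 = -63$)
$W + a = -63 - 336 = -399$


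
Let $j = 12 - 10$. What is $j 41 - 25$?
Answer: $57$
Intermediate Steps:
$j = 2$
$j 41 - 25 = 2 \cdot 41 - 25 = 82 - 25 = 57$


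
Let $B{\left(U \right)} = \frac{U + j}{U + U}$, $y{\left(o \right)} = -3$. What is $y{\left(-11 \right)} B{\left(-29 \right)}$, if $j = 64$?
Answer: $\frac{105}{58} \approx 1.8103$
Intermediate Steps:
$B{\left(U \right)} = \frac{64 + U}{2 U}$ ($B{\left(U \right)} = \frac{U + 64}{U + U} = \frac{64 + U}{2 U}$)
$y{\left(-11 \right)} B{\left(-29 \right)} = - 3 \frac{64 - 29}{2 \left(-29\right)} = - 3 \cdot \frac{1}{2} \left(- \frac{1}{29}\right) 35 = \left(-3\right) \left(- \frac{35}{58}\right) = \frac{105}{58}$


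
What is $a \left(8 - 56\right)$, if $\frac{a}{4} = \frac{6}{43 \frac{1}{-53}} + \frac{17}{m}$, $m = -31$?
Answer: $\frac{2033088}{1333} \approx 1525.2$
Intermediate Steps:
$a = - \frac{42356}{1333}$ ($a = 4 \left(\frac{6}{43 \frac{1}{-53}} + \frac{17}{-31}\right) = 4 \left(\frac{6}{43 \left(- \frac{1}{53}\right)} + 17 \left(- \frac{1}{31}\right)\right) = 4 \left(\frac{6}{- \frac{43}{53}} - \frac{17}{31}\right) = 4 \left(6 \left(- \frac{53}{43}\right) - \frac{17}{31}\right) = 4 \left(- \frac{318}{43} - \frac{17}{31}\right) = 4 \left(- \frac{10589}{1333}\right) = - \frac{42356}{1333} \approx -31.775$)
$a \left(8 - 56\right) = - \frac{42356 \left(8 - 56\right)}{1333} = \left(- \frac{42356}{1333}\right) \left(-48\right) = \frac{2033088}{1333}$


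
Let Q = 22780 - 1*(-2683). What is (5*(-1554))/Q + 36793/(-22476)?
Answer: -1111498679/572306388 ≈ -1.9421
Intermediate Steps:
Q = 25463 (Q = 22780 + 2683 = 25463)
(5*(-1554))/Q + 36793/(-22476) = (5*(-1554))/25463 + 36793/(-22476) = -7770*1/25463 + 36793*(-1/22476) = -7770/25463 - 36793/22476 = -1111498679/572306388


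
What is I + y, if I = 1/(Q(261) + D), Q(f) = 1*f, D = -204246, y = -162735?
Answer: -33195498976/203985 ≈ -1.6274e+5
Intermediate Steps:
Q(f) = f
I = -1/203985 (I = 1/(261 - 204246) = 1/(-203985) = -1/203985 ≈ -4.9023e-6)
I + y = -1/203985 - 162735 = -33195498976/203985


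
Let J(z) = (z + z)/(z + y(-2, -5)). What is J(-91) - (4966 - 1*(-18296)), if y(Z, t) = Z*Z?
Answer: -2023612/87 ≈ -23260.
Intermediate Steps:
y(Z, t) = Z**2
J(z) = 2*z/(4 + z) (J(z) = (z + z)/(z + (-2)**2) = (2*z)/(z + 4) = (2*z)/(4 + z) = 2*z/(4 + z))
J(-91) - (4966 - 1*(-18296)) = 2*(-91)/(4 - 91) - (4966 - 1*(-18296)) = 2*(-91)/(-87) - (4966 + 18296) = 2*(-91)*(-1/87) - 1*23262 = 182/87 - 23262 = -2023612/87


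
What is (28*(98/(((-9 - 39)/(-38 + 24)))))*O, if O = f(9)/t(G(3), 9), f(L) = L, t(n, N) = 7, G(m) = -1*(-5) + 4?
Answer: 1029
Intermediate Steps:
G(m) = 9 (G(m) = 5 + 4 = 9)
O = 9/7 ≈ 1.2857
(28*(98/(((-9 - 39)/(-38 + 24)))))*O = (28*(98/(((-9 - 39)/(-38 + 24)))))*(9/7) = (28*(98/((-48/(-14)))))*(9/7) = (28*(98/((-48*(-1/14)))))*(9/7) = (28*(98/(24/7)))*(9/7) = (28*(98*(7/24)))*(9/7) = (28*(343/12))*(9/7) = (2401/3)*(9/7) = 1029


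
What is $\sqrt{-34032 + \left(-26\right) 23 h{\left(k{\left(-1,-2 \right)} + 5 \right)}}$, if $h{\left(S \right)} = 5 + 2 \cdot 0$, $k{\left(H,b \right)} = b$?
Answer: $i \sqrt{37022} \approx 192.41 i$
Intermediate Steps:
$h{\left(S \right)} = 5$ ($h{\left(S \right)} = 5 + 0 = 5$)
$\sqrt{-34032 + \left(-26\right) 23 h{\left(k{\left(-1,-2 \right)} + 5 \right)}} = \sqrt{-34032 + \left(-26\right) 23 \cdot 5} = \sqrt{-34032 - 2990} = \sqrt{-37022} = i \sqrt{37022}$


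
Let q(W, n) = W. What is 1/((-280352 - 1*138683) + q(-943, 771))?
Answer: -1/419978 ≈ -2.3811e-6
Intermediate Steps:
1/((-280352 - 1*138683) + q(-943, 771)) = 1/((-280352 - 1*138683) - 943) = 1/((-280352 - 138683) - 943) = 1/(-419035 - 943) = 1/(-419978) = -1/419978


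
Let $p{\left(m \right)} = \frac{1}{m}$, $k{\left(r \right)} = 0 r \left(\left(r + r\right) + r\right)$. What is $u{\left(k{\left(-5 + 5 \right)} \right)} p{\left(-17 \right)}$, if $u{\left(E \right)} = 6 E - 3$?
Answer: $\frac{3}{17} \approx 0.17647$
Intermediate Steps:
$k{\left(r \right)} = 0$ ($k{\left(r \right)} = 0 \left(2 r + r\right) = 0 \cdot 3 r = 0$)
$u{\left(E \right)} = -3 + 6 E$
$u{\left(k{\left(-5 + 5 \right)} \right)} p{\left(-17 \right)} = \frac{-3 + 6 \cdot 0}{-17} = \left(-3 + 0\right) \left(- \frac{1}{17}\right) = \left(-3\right) \left(- \frac{1}{17}\right) = \frac{3}{17}$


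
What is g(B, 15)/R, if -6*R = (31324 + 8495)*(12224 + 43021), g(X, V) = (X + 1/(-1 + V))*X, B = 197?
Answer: -543523/5132868195 ≈ -0.00010589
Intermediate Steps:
g(X, V) = X*(X + 1/(-1 + V))
R = -733266885/2 (R = -(31324 + 8495)*(12224 + 43021)/6 = -13273*55245/2 = -⅙*2199800655 = -733266885/2 ≈ -3.6663e+8)
g(B, 15)/R = (197*(1 - 1*197 + 15*197)/(-1 + 15))/(-733266885/2) = (197*(1 - 197 + 2955)/14)*(-2/733266885) = (197*(1/14)*2759)*(-2/733266885) = (543523/14)*(-2/733266885) = -543523/5132868195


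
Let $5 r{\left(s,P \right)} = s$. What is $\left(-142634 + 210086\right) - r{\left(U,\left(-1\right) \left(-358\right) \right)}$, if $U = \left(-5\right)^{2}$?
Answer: $67447$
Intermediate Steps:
$U = 25$
$r{\left(s,P \right)} = \frac{s}{5}$
$\left(-142634 + 210086\right) - r{\left(U,\left(-1\right) \left(-358\right) \right)} = \left(-142634 + 210086\right) - \frac{1}{5} \cdot 25 = 67452 - 5 = 67447$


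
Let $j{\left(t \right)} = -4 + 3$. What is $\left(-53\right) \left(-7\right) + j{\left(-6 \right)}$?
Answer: $370$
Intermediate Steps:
$j{\left(t \right)} = -1$
$\left(-53\right) \left(-7\right) + j{\left(-6 \right)} = \left(-53\right) \left(-7\right) - 1 = 371 - 1 = 370$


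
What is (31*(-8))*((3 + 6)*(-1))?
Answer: 2232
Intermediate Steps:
(31*(-8))*((3 + 6)*(-1)) = -2232*(-1) = -248*(-9) = 2232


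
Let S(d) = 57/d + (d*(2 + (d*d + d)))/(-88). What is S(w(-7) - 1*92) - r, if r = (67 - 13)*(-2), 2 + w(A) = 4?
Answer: 2739481/330 ≈ 8301.5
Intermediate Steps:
w(A) = 2 (w(A) = -2 + 4 = 2)
r = -108 (r = 54*(-2) = -108)
S(d) = 57/d - d*(2 + d + d**2)/88 (S(d) = 57/d + (d*(2 + (d**2 + d)))*(-1/88) = 57/d + (d*(2 + (d + d**2)))*(-1/88) = 57/d + (d*(2 + d + d**2))*(-1/88) = 57/d - d*(2 + d + d**2)/88)
S(w(-7) - 1*92) - r = (5016 - (2 - 1*92)**2*(2 + (2 - 1*92) + (2 - 1*92)**2))/(88*(2 - 1*92)) - 1*(-108) = (5016 - (2 - 92)**2*(2 + (2 - 92) + (2 - 92)**2))/(88*(2 - 92)) + 108 = (1/88)*(5016 - 1*(-90)**2*(2 - 90 + (-90)**2))/(-90) + 108 = (1/88)*(-1/90)*(5016 - 1*8100*(2 - 90 + 8100)) + 108 = (1/88)*(-1/90)*(5016 - 1*8100*8012) + 108 = (1/88)*(-1/90)*(5016 - 64897200) + 108 = (1/88)*(-1/90)*(-64892184) + 108 = 2703841/330 + 108 = 2739481/330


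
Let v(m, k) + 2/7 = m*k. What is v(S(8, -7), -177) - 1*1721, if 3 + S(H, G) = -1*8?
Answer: 1580/7 ≈ 225.71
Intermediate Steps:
S(H, G) = -11 (S(H, G) = -3 - 1*8 = -3 - 8 = -11)
v(m, k) = -2/7 + k*m (v(m, k) = -2/7 + m*k = -2/7 + k*m)
v(S(8, -7), -177) - 1*1721 = (-2/7 - 177*(-11)) - 1*1721 = (-2/7 + 1947) - 1721 = 13627/7 - 1721 = 1580/7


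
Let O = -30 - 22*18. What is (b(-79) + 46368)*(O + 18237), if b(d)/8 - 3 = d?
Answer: 815031360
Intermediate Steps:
O = -426 (O = -30 - 396 = -426)
b(d) = 24 + 8*d
(b(-79) + 46368)*(O + 18237) = ((24 + 8*(-79)) + 46368)*(-426 + 18237) = ((24 - 632) + 46368)*17811 = (-608 + 46368)*17811 = 45760*17811 = 815031360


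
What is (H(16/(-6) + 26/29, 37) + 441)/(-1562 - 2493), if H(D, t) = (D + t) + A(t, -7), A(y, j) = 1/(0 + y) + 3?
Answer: -1542728/13053045 ≈ -0.11819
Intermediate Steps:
A(y, j) = 3 + 1/y (A(y, j) = 1/y + 3 = 3 + 1/y)
H(D, t) = 3 + D + t + 1/t (H(D, t) = (D + t) + (3 + 1/t) = 3 + D + t + 1/t)
(H(16/(-6) + 26/29, 37) + 441)/(-1562 - 2493) = ((3 + (16/(-6) + 26/29) + 37 + 1/37) + 441)/(-1562 - 2493) = ((3 + (16*(-⅙) + 26*(1/29)) + 37 + 1/37) + 441)/(-4055) = ((3 + (-8/3 + 26/29) + 37 + 1/37) + 441)*(-1/4055) = ((3 - 154/87 + 37 + 1/37) + 441)*(-1/4055) = (123149/3219 + 441)*(-1/4055) = (1542728/3219)*(-1/4055) = -1542728/13053045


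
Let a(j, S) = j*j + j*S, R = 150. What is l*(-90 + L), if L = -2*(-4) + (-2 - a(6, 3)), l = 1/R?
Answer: -23/25 ≈ -0.92000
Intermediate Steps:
a(j, S) = j**2 + S*j
l = 1/150 ≈ 0.0066667
L = -48 (L = -2*(-4) + (-2 - 6*(3 + 6)) = 8 + (-2 - 6*9) = 8 + (-2 - 1*54) = 8 + (-2 - 54) = 8 - 56 = -48)
l*(-90 + L) = (-90 - 48)/150 = (1/150)*(-138) = -23/25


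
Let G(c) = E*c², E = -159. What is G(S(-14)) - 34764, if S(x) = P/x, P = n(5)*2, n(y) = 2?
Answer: -1704072/49 ≈ -34777.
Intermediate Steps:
P = 4 (P = 2*2 = 4)
S(x) = 4/x
G(c) = -159*c²
G(S(-14)) - 34764 = -159*(4/(-14))² - 34764 = -159*(4*(-1/14))² - 34764 = -159*(-2/7)² - 34764 = -159*4/49 - 34764 = -636/49 - 34764 = -1704072/49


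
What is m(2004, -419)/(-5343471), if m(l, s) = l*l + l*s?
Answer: -1058780/1781157 ≈ -0.59443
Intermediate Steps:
m(l, s) = l² + l*s
m(2004, -419)/(-5343471) = (2004*(2004 - 419))/(-5343471) = (2004*1585)*(-1/5343471) = 3176340*(-1/5343471) = -1058780/1781157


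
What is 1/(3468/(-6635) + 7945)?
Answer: 6635/52711607 ≈ 0.00012587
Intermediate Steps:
1/(3468/(-6635) + 7945) = 1/(3468*(-1/6635) + 7945) = 1/(-3468/6635 + 7945) = 1/(52711607/6635) = 6635/52711607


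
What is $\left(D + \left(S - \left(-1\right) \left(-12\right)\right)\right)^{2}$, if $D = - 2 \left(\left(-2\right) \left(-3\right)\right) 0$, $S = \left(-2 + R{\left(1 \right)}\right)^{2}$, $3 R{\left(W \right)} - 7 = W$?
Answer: $\frac{10816}{81} \approx 133.53$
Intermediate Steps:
$R{\left(W \right)} = \frac{7}{3} + \frac{W}{3}$
$S = \frac{4}{9}$ ($S = \left(-2 + \left(\frac{7}{3} + \frac{1}{3} \cdot 1\right)\right)^{2} = \left(-2 + \left(\frac{7}{3} + \frac{1}{3}\right)\right)^{2} = \left(-2 + \frac{8}{3}\right)^{2} = \left(\frac{2}{3}\right)^{2} = \frac{4}{9} \approx 0.44444$)
$D = 0$ ($D = \left(-2\right) 6 \cdot 0 = \left(-12\right) 0 = 0$)
$\left(D + \left(S - \left(-1\right) \left(-12\right)\right)\right)^{2} = \left(0 + \left(\frac{4}{9} - \left(-1\right) \left(-12\right)\right)\right)^{2} = \left(0 + \left(\frac{4}{9} - 12\right)\right)^{2} = \left(0 - \frac{104}{9}\right)^{2} = \left(- \frac{104}{9}\right)^{2} = \frac{10816}{81}$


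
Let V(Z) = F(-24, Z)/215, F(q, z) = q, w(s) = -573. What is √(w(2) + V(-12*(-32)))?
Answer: 3*I*√2943565/215 ≈ 23.94*I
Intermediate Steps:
V(Z) = -24/215
√(w(2) + V(-12*(-32))) = √(-573 - 24/215) = √(-123219/215) = 3*I*√2943565/215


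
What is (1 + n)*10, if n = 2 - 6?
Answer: -30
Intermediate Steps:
n = -4
(1 + n)*10 = (1 - 4)*10 = -3*10 = -30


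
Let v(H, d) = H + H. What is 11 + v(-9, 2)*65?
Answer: -1159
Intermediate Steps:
v(H, d) = 2*H
11 + v(-9, 2)*65 = 11 + (2*(-9))*65 = 11 - 18*65 = 11 - 1170 = -1159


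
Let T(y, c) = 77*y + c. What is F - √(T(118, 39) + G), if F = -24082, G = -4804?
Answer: -24082 - √4321 ≈ -24148.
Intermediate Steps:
T(y, c) = c + 77*y
F - √(T(118, 39) + G) = -24082 - √((39 + 77*118) - 4804) = -24082 - √((39 + 9086) - 4804) = -24082 - √(9125 - 4804) = -24082 - √4321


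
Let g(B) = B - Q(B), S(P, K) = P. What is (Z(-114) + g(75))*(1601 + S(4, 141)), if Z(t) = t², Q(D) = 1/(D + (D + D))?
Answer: 314684218/15 ≈ 2.0979e+7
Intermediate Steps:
Q(D) = 1/(3*D) (Q(D) = 1/(D + 2*D) = 1/(3*D))
g(B) = B - 1/(3*B)
(Z(-114) + g(75))*(1601 + S(4, 141)) = ((-114)² + (75 - ⅓/75))*(1601 + 4) = (12996 + (75 - ⅓*1/75))*1605 = (12996 + (75 - 1/225))*1605 = (12996 + 16874/225)*1605 = (2940974/225)*1605 = 314684218/15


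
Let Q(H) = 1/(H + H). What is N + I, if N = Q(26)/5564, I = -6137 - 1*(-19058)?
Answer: 3738407089/289328 ≈ 12921.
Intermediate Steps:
Q(H) = 1/(2*H)
I = 12921 (I = -6137 + 19058 = 12921)
N = 1/289328 (N = ((½)/26)/5564 = ((½)*(1/26))*(1/5564) = (1/52)*(1/5564) = 1/289328 ≈ 3.4563e-6)
N + I = 1/289328 + 12921 = 3738407089/289328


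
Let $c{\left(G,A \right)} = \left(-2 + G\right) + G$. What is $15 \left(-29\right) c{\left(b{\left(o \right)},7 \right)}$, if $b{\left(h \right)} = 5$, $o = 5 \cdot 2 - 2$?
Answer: $-3480$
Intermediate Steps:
$o = 8$ ($o = 10 - 2 = 8$)
$c{\left(G,A \right)} = -2 + 2 G$
$15 \left(-29\right) c{\left(b{\left(o \right)},7 \right)} = 15 \left(-29\right) \left(-2 + 2 \cdot 5\right) = - 435 \left(-2 + 10\right) = \left(-435\right) 8 = -3480$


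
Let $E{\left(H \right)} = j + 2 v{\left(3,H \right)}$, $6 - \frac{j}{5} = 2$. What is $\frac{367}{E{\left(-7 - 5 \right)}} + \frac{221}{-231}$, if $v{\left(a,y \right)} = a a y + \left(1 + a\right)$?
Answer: $- \frac{126325}{43428} \approx -2.9088$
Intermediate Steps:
$j = 20$ ($j = 30 - 10 = 20$)
$v{\left(a,y \right)} = 1 + a + y a^{2}$ ($v{\left(a,y \right)} = a^{2} y + \left(1 + a\right) = y a^{2} + \left(1 + a\right) = 1 + a + y a^{2}$)
$E{\left(H \right)} = 28 + 18 H$ ($E{\left(H \right)} = 20 + 2 \left(1 + 3 + H 3^{2}\right) = 20 + 2 \left(1 + 3 + H 9\right) = 20 + 2 \left(1 + 3 + 9 H\right) = 20 + 2 \left(4 + 9 H\right) = 20 + \left(8 + 18 H\right) = 28 + 18 H$)
$\frac{367}{E{\left(-7 - 5 \right)}} + \frac{221}{-231} = \frac{367}{28 + 18 \left(-7 - 5\right)} + \frac{221}{-231} = \frac{367}{28 + 18 \left(-7 - 5\right)} + 221 \left(- \frac{1}{231}\right) = \frac{367}{28 + 18 \left(-12\right)} - \frac{221}{231} = \frac{367}{28 - 216} - \frac{221}{231} = \frac{367}{-188} - \frac{221}{231} = 367 \left(- \frac{1}{188}\right) - \frac{221}{231} = - \frac{367}{188} - \frac{221}{231} = - \frac{126325}{43428}$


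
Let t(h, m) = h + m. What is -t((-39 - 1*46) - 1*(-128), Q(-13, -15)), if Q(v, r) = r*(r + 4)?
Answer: -208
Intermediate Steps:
Q(v, r) = r*(4 + r)
-t((-39 - 1*46) - 1*(-128), Q(-13, -15)) = -(((-39 - 1*46) - 1*(-128)) - 15*(4 - 15)) = -(((-39 - 46) + 128) - 15*(-11)) = -((-85 + 128) + 165) = -(43 + 165) = -1*208 = -208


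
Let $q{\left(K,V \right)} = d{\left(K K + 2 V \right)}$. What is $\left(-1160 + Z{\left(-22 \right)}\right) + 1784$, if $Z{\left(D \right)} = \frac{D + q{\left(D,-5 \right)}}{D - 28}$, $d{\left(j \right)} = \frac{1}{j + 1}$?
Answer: $\frac{14830449}{23750} \approx 624.44$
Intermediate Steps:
$d{\left(j \right)} = \frac{1}{1 + j}$
$q{\left(K,V \right)} = \frac{1}{1 + K^{2} + 2 V}$ ($q{\left(K,V \right)} = \frac{1}{1 + \left(K K + 2 V\right)} = \frac{1}{1 + \left(K^{2} + 2 V\right)} = \frac{1}{1 + K^{2} + 2 V}$)
$Z{\left(D \right)} = \frac{D + \frac{1}{-9 + D^{2}}}{-28 + D}$ ($Z{\left(D \right)} = \frac{D + \frac{1}{1 + D^{2} + 2 \left(-5\right)}}{D - 28} = \frac{D + \frac{1}{1 + D^{2} - 10}}{-28 + D} = \frac{D + \frac{1}{-9 + D^{2}}}{-28 + D}$)
$\left(-1160 + Z{\left(-22 \right)}\right) + 1784 = \left(-1160 + \frac{1 - 22 \left(-9 + \left(-22\right)^{2}\right)}{\left(-28 - 22\right) \left(-9 + \left(-22\right)^{2}\right)}\right) + 1784 = \left(-1160 + \frac{1 - 22 \left(-9 + 484\right)}{\left(-50\right) \left(-9 + 484\right)}\right) + 1784 = \left(-1160 - \frac{1 - 10450}{50 \cdot 475}\right) + 1784 = \left(-1160 - \frac{1 - 10450}{23750}\right) + 1784 = \left(-1160 - \frac{1}{23750} \left(-10449\right)\right) + 1784 = \left(-1160 + \frac{10449}{23750}\right) + 1784 = - \frac{27539551}{23750} + 1784 = \frac{14830449}{23750}$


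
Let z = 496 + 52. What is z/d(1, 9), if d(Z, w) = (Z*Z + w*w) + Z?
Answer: 548/83 ≈ 6.6024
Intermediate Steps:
d(Z, w) = Z + Z² + w² (d(Z, w) = (Z² + w²) + Z = Z + Z² + w²)
z = 548
z/d(1, 9) = 548/(1 + 1² + 9²) = 548/(1 + 1 + 81) = 548/83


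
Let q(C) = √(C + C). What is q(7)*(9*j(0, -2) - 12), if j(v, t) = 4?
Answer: 24*√14 ≈ 89.800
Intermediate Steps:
q(C) = √2*√C (q(C) = √(2*C) = √2*√C)
q(7)*(9*j(0, -2) - 12) = (√2*√7)*(9*4 - 12) = √14*(36 - 12) = √14*24 = 24*√14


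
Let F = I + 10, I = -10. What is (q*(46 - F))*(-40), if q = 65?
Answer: -119600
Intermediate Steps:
F = 0 (F = -10 + 10 = 0)
(q*(46 - F))*(-40) = (65*(46 - 1*0))*(-40) = (65*(46 + 0))*(-40) = (65*46)*(-40) = 2990*(-40) = -119600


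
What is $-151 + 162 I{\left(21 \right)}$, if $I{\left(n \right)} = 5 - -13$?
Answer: $2765$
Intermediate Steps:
$I{\left(n \right)} = 18$ ($I{\left(n \right)} = 5 + 13 = 18$)
$-151 + 162 I{\left(21 \right)} = -151 + 162 \cdot 18 = -151 + 2916 = 2765$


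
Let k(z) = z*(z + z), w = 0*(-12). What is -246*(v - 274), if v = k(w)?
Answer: 67404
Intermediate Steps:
w = 0
k(z) = 2*z² (k(z) = z*(2*z) = 2*z²)
v = 0 (v = 2*0² = 2*0 = 0)
-246*(v - 274) = -246*(0 - 274) = -246*(-274) = 67404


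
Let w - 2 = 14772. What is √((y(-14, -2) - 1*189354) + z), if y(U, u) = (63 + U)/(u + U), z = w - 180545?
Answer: I*√5682049/4 ≈ 595.93*I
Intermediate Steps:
w = 14774 (w = 2 + 14772 = 14774)
z = -165771 (z = 14774 - 180545 = -165771)
y(U, u) = (63 + U)/(U + u)
√((y(-14, -2) - 1*189354) + z) = √(((63 - 14)/(-14 - 2) - 1*189354) - 165771) = √((49/(-16) - 189354) - 165771) = √((-1/16*49 - 189354) - 165771) = √((-49/16 - 189354) - 165771) = √(-3029713/16 - 165771) = √(-5682049/16) = I*√5682049/4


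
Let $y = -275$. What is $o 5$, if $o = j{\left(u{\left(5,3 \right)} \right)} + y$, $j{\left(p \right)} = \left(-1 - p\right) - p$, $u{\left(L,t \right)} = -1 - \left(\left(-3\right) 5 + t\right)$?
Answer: $-1490$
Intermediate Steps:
$u{\left(L,t \right)} = 14 - t$ ($u{\left(L,t \right)} = -1 - \left(-15 + t\right) = 14 - t$)
$j{\left(p \right)} = -1 - 2 p$
$o = -298$ ($o = \left(-1 - 2 \left(14 - 3\right)\right) - 275 = \left(-1 - 22\right) - 275 = -23 - 275 = -298$)
$o 5 = \left(-298\right) 5 = -1490$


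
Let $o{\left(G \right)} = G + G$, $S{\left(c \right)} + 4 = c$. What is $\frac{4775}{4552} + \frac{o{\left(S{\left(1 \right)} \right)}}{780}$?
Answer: $\frac{308099}{295880} \approx 1.0413$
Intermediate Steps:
$S{\left(c \right)} = -4 + c$
$o{\left(G \right)} = 2 G$
$\frac{4775}{4552} + \frac{o{\left(S{\left(1 \right)} \right)}}{780} = \frac{4775}{4552} + \frac{2 \left(-4 + 1\right)}{780} = 4775 \cdot \frac{1}{4552} + 2 \left(-3\right) \frac{1}{780} = \frac{4775}{4552} - \frac{1}{130} = \frac{308099}{295880}$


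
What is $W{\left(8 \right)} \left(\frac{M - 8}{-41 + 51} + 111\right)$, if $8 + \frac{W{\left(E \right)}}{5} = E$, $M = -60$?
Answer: $0$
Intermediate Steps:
$W{\left(E \right)} = -40 + 5 E$
$W{\left(8 \right)} \left(\frac{M - 8}{-41 + 51} + 111\right) = \left(-40 + 5 \cdot 8\right) \left(\frac{-60 - 8}{-41 + 51} + 111\right) = \left(-40 + 40\right) \left(- \frac{68}{10} + 111\right) = 0 \left(\left(-68\right) \frac{1}{10} + 111\right) = 0 \left(- \frac{34}{5} + 111\right) = 0 \cdot \frac{521}{5} = 0$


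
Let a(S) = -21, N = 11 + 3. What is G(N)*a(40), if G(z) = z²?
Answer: -4116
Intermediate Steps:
N = 14
G(N)*a(40) = 14²*(-21) = 196*(-21) = -4116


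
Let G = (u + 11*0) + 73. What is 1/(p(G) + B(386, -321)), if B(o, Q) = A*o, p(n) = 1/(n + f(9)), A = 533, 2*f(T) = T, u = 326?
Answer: 807/166030568 ≈ 4.8606e-6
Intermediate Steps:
G = 399 (G = (326 + 11*0) + 73 = (326 + 0) + 73 = 326 + 73 = 399)
f(T) = T/2
p(n) = 1/(9/2 + n) (p(n) = 1/(n + (½)*9) = 1/(n + 9/2) = 1/(9/2 + n))
B(o, Q) = 533*o
1/(p(G) + B(386, -321)) = 1/(2/(9 + 2*399) + 533*386) = 1/(2/(9 + 798) + 205738) = 1/(2/807 + 205738) = 1/(166030568/807) = 807/166030568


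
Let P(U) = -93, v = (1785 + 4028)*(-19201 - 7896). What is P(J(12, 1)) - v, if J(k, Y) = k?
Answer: 157514768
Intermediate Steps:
v = -157514861 (v = 5813*(-27097) = -157514861)
P(J(12, 1)) - v = -93 - 1*(-157514861) = -93 + 157514861 = 157514768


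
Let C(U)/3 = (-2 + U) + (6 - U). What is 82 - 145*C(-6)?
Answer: -1658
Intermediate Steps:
C(U) = 12 (C(U) = 3*((-2 + U) + (6 - U)) = 3*4 = 12)
82 - 145*C(-6) = 82 - 145*12 = 82 - 1740 = -1658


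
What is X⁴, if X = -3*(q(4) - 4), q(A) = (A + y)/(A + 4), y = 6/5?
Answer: 1632240801/160000 ≈ 10202.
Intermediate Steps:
y = 6/5 (y = 6*(⅕) = 6/5 ≈ 1.2000)
q(A) = (6/5 + A)/(4 + A) (q(A) = (A + 6/5)/(A + 4) = (6/5 + A)/(4 + A))
X = 201/20 (X = -3*((6/5 + 4)/(4 + 4) - 4) = -3*((26/5)/8 - 4) = -3*((⅛)*(26/5) - 4) = -3*(13/20 - 4) = -3*(-67/20) = 201/20 ≈ 10.050)
X⁴ = (201/20)⁴ = 1632240801/160000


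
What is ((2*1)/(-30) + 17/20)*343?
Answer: 16121/60 ≈ 268.68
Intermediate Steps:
((2*1)/(-30) + 17/20)*343 = (2*(-1/30) + 17*(1/20))*343 = (-1/15 + 17/20)*343 = (47/60)*343 = 16121/60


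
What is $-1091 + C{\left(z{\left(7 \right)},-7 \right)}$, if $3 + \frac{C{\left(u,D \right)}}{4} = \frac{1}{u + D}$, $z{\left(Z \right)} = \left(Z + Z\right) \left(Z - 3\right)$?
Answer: $- \frac{54043}{49} \approx -1102.9$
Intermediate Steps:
$z{\left(Z \right)} = 2 Z \left(-3 + Z\right)$
$C{\left(u,D \right)} = -12 + \frac{4}{D + u}$ ($C{\left(u,D \right)} = -12 + \frac{4}{u + D} = -12 + \frac{4}{D + u}$)
$-1091 + C{\left(z{\left(7 \right)},-7 \right)} = -1091 + \frac{4 \left(1 - -21 - 3 \cdot 2 \cdot 7 \left(-3 + 7\right)\right)}{-7 + 2 \cdot 7 \left(-3 + 7\right)} = -1091 + \frac{4 \left(1 + 21 - 3 \cdot 2 \cdot 7 \cdot 4\right)}{-7 + 2 \cdot 7 \cdot 4} = -1091 + \frac{4 \left(1 + 21 - 168\right)}{-7 + 56} = -1091 + \frac{4 \left(1 + 21 - 168\right)}{49} = -1091 + 4 \cdot \frac{1}{49} \left(-146\right) = -1091 - \frac{584}{49} = - \frac{54043}{49}$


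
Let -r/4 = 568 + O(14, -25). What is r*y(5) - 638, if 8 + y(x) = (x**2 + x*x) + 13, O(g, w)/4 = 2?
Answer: -127358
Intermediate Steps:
O(g, w) = 8 (O(g, w) = 4*2 = 8)
y(x) = 5 + 2*x**2 (y(x) = -8 + ((x**2 + x*x) + 13) = -8 + ((x**2 + x**2) + 13) = -8 + (2*x**2 + 13) = -8 + (13 + 2*x**2) = 5 + 2*x**2)
r = -2304 (r = -4*(568 + 8) = -4*576 = -2304)
r*y(5) - 638 = -2304*(5 + 2*5**2) - 638 = -2304*(5 + 2*25) - 638 = -2304*(5 + 50) - 638 = -2304*55 - 638 = -126720 - 638 = -127358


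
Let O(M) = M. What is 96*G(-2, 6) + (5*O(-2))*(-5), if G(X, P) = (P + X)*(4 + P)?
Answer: 3890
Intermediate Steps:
G(X, P) = (4 + P)*(P + X)
96*G(-2, 6) + (5*O(-2))*(-5) = 96*(6² + 4*6 + 4*(-2) + 6*(-2)) + (5*(-2))*(-5) = 96*(36 + 24 - 8 - 12) - 10*(-5) = 96*40 + 50 = 3840 + 50 = 3890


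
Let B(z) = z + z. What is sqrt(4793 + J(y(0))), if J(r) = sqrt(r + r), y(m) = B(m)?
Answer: sqrt(4793) ≈ 69.231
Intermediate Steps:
B(z) = 2*z
y(m) = 2*m
J(r) = sqrt(2)*sqrt(r) (J(r) = sqrt(2*r) = sqrt(2)*sqrt(r))
sqrt(4793 + J(y(0))) = sqrt(4793 + sqrt(2)*sqrt(2*0)) = sqrt(4793 + sqrt(2)*sqrt(0)) = sqrt(4793 + sqrt(2)*0) = sqrt(4793 + 0) = sqrt(4793)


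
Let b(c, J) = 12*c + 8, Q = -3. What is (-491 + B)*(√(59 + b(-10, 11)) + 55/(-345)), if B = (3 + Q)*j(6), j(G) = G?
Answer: 5401/69 - 491*I*√53 ≈ 78.275 - 3574.5*I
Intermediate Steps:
b(c, J) = 8 + 12*c
B = 0 (B = (3 - 3)*6 = 0*6 = 0)
(-491 + B)*(√(59 + b(-10, 11)) + 55/(-345)) = (-491 + 0)*(√(59 + (8 + 12*(-10))) + 55/(-345)) = -491*(√(59 + (8 - 120)) + 55*(-1/345)) = -491*(√(59 - 112) - 11/69) = -491*(√(-53) - 11/69) = -491*(I*√53 - 11/69) = -491*(-11/69 + I*√53) = 5401/69 - 491*I*√53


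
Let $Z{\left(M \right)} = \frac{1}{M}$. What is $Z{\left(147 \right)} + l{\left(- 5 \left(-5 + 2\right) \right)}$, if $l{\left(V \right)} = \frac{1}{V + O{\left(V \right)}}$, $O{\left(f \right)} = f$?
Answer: $\frac{59}{1470} \approx 0.040136$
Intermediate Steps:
$l{\left(V \right)} = \frac{1}{2 V}$ ($l{\left(V \right)} = \frac{1}{V + V} = \frac{1}{2 V}$)
$Z{\left(147 \right)} + l{\left(- 5 \left(-5 + 2\right) \right)} = \frac{1}{147} + \frac{1}{2 \left(- 5 \left(-5 + 2\right)\right)} = \frac{1}{147} + \frac{1}{2 \left(\left(-5\right) \left(-3\right)\right)} = \frac{1}{147} + \frac{1}{2 \cdot 15} = \frac{1}{147} + \frac{1}{2} \cdot \frac{1}{15} = \frac{1}{147} + \frac{1}{30} = \frac{59}{1470}$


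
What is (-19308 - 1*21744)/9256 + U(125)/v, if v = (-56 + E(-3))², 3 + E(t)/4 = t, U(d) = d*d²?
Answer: 89076961/296192 ≈ 300.74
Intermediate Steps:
U(d) = d³
E(t) = -12 + 4*t
v = 6400 (v = (-56 + (-12 + 4*(-3)))² = (-56 + (-12 - 12))² = (-56 - 24)² = (-80)² = 6400)
(-19308 - 1*21744)/9256 + U(125)/v = (-19308 - 1*21744)/9256 + 125³/6400 = (-19308 - 21744)*(1/9256) + 1953125*(1/6400) = -41052*1/9256 + 78125/256 = -10263/2314 + 78125/256 = 89076961/296192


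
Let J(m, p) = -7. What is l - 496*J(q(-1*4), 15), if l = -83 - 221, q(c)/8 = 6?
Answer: 3168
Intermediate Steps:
q(c) = 48 (q(c) = 8*6 = 48)
l = -304
l - 496*J(q(-1*4), 15) = -304 - 496*(-7) = -304 + 3472 = 3168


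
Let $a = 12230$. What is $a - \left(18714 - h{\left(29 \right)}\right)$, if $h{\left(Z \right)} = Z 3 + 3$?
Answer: $-6394$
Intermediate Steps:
$h{\left(Z \right)} = 3 + 3 Z$ ($h{\left(Z \right)} = 3 Z + 3 = 3 + 3 Z$)
$a - \left(18714 - h{\left(29 \right)}\right) = 12230 - \left(18714 - \left(3 + 3 \cdot 29\right)\right) = 12230 - \left(18714 - \left(3 + 87\right)\right) = 12230 - \left(18714 - 90\right) = 12230 - 18624 = -6394$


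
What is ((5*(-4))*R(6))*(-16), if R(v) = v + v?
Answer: 3840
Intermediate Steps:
R(v) = 2*v
((5*(-4))*R(6))*(-16) = ((5*(-4))*(2*6))*(-16) = -20*12*(-16) = -240*(-16) = 3840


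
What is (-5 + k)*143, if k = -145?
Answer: -21450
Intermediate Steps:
(-5 + k)*143 = (-5 - 145)*143 = -150*143 = -21450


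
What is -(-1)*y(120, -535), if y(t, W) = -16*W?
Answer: 8560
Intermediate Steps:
-(-1)*y(120, -535) = -(-1)*(-16*(-535)) = -(-1)*8560 = -1*(-8560) = 8560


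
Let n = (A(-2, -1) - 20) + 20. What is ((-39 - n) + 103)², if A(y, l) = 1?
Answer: 3969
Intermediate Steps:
n = 1 (n = (1 - 20) + 20 = -19 + 20 = 1)
((-39 - n) + 103)² = ((-39 - 1*1) + 103)² = ((-39 - 1) + 103)² = (-40 + 103)² = 63² = 3969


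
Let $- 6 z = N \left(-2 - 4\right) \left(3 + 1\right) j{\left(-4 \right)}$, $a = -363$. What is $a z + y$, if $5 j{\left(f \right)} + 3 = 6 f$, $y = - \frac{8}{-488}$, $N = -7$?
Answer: $- \frac{16740103}{305} \approx -54886.0$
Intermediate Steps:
$y = \frac{1}{61}$ ($y = \left(-8\right) \left(- \frac{1}{488}\right) = \frac{1}{61} \approx 0.016393$)
$j{\left(f \right)} = - \frac{3}{5} + \frac{6 f}{5}$
$z = \frac{756}{5}$ ($z = - \frac{- 7 \left(-2 - 4\right) \left(3 + 1\right) \left(- \frac{3}{5} + \frac{6}{5} \left(-4\right)\right)}{6} = - \frac{- 7 \left(\left(-6\right) 4\right) \left(- \frac{3}{5} - \frac{24}{5}\right)}{6} = - \frac{\left(-7\right) \left(-24\right) \left(- \frac{27}{5}\right)}{6} = - \frac{168 \left(- \frac{27}{5}\right)}{6} = \left(- \frac{1}{6}\right) \left(- \frac{4536}{5}\right) = \frac{756}{5} \approx 151.2$)
$a z + y = \left(-363\right) \frac{756}{5} + \frac{1}{61} = - \frac{274428}{5} + \frac{1}{61} = - \frac{16740103}{305}$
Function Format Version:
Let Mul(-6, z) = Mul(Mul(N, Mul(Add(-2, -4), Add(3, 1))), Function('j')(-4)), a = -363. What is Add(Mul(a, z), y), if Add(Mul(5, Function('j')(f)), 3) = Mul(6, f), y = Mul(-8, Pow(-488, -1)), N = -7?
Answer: Rational(-16740103, 305) ≈ -54886.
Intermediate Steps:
y = Rational(1, 61) (y = Mul(-8, Rational(-1, 488)) = Rational(1, 61) ≈ 0.016393)
Function('j')(f) = Add(Rational(-3, 5), Mul(Rational(6, 5), f)) (Function('j')(f) = Add(Rational(-3, 5), Mul(Rational(1, 5), Mul(6, f))) = Add(Rational(-3, 5), Mul(Rational(6, 5), f)))
z = Rational(756, 5) (z = Mul(Rational(-1, 6), Mul(Mul(-7, Mul(Add(-2, -4), Add(3, 1))), Add(Rational(-3, 5), Mul(Rational(6, 5), -4)))) = Mul(Rational(-1, 6), Mul(Mul(-7, Mul(-6, 4)), Add(Rational(-3, 5), Rational(-24, 5)))) = Mul(Rational(-1, 6), Mul(Mul(-7, -24), Rational(-27, 5))) = Mul(Rational(-1, 6), Mul(168, Rational(-27, 5))) = Mul(Rational(-1, 6), Rational(-4536, 5)) = Rational(756, 5) ≈ 151.20)
Add(Mul(a, z), y) = Add(Mul(-363, Rational(756, 5)), Rational(1, 61)) = Add(Rational(-274428, 5), Rational(1, 61)) = Rational(-16740103, 305)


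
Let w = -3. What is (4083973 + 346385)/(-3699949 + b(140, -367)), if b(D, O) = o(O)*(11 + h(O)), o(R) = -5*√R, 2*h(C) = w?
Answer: -65568394606968/54758493722579 + 841768020*I*√367/54758493722579 ≈ -1.1974 + 0.00029449*I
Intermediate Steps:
h(C) = -3/2 (h(C) = (½)*(-3) = -3/2)
b(D, O) = -95*√O/2 (b(D, O) = (-5*√O)*(11 - 3/2) = -5*√O*(19/2) = -95*√O/2)
(4083973 + 346385)/(-3699949 + b(140, -367)) = (4083973 + 346385)/(-3699949 - 95*I*√367/2) = 4430358/(-3699949 - 95*I*√367/2)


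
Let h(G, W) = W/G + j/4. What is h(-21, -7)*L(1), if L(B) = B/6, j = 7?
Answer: 25/72 ≈ 0.34722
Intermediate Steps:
L(B) = B/6 (L(B) = B*(1/6) = B/6)
h(G, W) = 7/4 + W/G (h(G, W) = W/G + 7/4 = 7/4 + W/G)
h(-21, -7)*L(1) = (7/4 - 7/(-21))*((1/6)*1) = (7/4 - 7*(-1/21))*(1/6) = (7/4 + 1/3)*(1/6) = (25/12)*(1/6) = 25/72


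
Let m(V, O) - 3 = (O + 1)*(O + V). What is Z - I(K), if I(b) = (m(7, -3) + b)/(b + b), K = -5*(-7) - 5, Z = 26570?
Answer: 318835/12 ≈ 26570.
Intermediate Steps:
m(V, O) = 3 + (1 + O)*(O + V) (m(V, O) = 3 + (O + 1)*(O + V) = 3 + (1 + O)*(O + V))
K = 30 (K = 35 - 5 = 30)
I(b) = (-5 + b)/(2*b) (I(b) = ((3 - 3 + 7 + (-3)**2 - 3*7) + b)/(b + b) = ((3 - 3 + 7 + 9 - 21) + b)/((2*b)) = (-5 + b)*(1/(2*b)) = (-5 + b)/(2*b))
Z - I(K) = 26570 - (-5 + 30)/(2*30) = 26570 - 25/(2*30) = 26570 - 1*5/12 = 26570 - 5/12 = 318835/12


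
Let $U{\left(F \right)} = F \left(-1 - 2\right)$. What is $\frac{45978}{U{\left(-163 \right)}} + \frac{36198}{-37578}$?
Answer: $\frac{95003359}{1020869} \approx 93.061$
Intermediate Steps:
$U{\left(F \right)} = - 3 F$ ($U{\left(F \right)} = F \left(-3\right) = - 3 F$)
$\frac{45978}{U{\left(-163 \right)}} + \frac{36198}{-37578} = \frac{45978}{\left(-3\right) \left(-163\right)} + \frac{36198}{-37578} = \frac{45978}{489} + 36198 \left(- \frac{1}{37578}\right) = 45978 \cdot \frac{1}{489} - \frac{6033}{6263} = \frac{15326}{163} - \frac{6033}{6263} = \frac{95003359}{1020869}$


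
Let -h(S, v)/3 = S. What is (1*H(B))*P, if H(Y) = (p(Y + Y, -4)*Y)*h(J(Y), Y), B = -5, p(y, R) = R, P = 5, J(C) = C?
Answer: 1500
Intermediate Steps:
h(S, v) = -3*S
H(Y) = 12*Y**2 (H(Y) = (-4*Y)*(-3*Y) = 12*Y**2)
(1*H(B))*P = (1*(12*(-5)**2))*5 = (1*(12*25))*5 = (1*300)*5 = 300*5 = 1500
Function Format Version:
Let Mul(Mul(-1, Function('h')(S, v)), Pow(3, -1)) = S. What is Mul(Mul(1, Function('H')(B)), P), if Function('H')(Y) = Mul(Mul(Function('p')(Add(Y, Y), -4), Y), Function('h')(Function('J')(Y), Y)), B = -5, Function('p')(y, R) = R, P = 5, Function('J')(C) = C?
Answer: 1500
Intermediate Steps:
Function('h')(S, v) = Mul(-3, S)
Function('H')(Y) = Mul(12, Pow(Y, 2)) (Function('H')(Y) = Mul(Mul(-4, Y), Mul(-3, Y)) = Mul(12, Pow(Y, 2)))
Mul(Mul(1, Function('H')(B)), P) = Mul(Mul(1, Mul(12, Pow(-5, 2))), 5) = Mul(Mul(1, Mul(12, 25)), 5) = Mul(Mul(1, 300), 5) = Mul(300, 5) = 1500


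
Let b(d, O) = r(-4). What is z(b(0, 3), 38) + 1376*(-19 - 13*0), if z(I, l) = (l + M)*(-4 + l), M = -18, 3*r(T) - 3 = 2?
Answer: -25464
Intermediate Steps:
r(T) = 5/3 (r(T) = 1 + (⅓)*2 = 1 + ⅔ = 5/3)
b(d, O) = 5/3
z(I, l) = (-18 + l)*(-4 + l) (z(I, l) = (l - 18)*(-4 + l) = (-18 + l)*(-4 + l))
z(b(0, 3), 38) + 1376*(-19 - 13*0) = (72 + 38² - 22*38) + 1376*(-19 - 13*0) = (72 + 1444 - 836) + 1376*(-19 + 0) = 680 + 1376*(-19) = 680 - 26144 = -25464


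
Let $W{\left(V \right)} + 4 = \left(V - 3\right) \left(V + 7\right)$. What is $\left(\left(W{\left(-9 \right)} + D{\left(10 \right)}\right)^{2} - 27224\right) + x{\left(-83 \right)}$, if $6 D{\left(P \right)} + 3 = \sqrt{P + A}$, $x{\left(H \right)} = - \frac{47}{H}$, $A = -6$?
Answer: $- \frac{80168257}{2988} \approx -26830.0$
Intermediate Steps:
$W{\left(V \right)} = -4 + \left(-3 + V\right) \left(7 + V\right)$ ($W{\left(V \right)} = -4 + \left(V - 3\right) \left(V + 7\right) = -4 + \left(-3 + V\right) \left(7 + V\right)$)
$D{\left(P \right)} = - \frac{1}{2} + \frac{\sqrt{-6 + P}}{6}$ ($D{\left(P \right)} = - \frac{1}{2} + \frac{\sqrt{P - 6}}{6} = - \frac{1}{2} + \frac{\sqrt{-6 + P}}{6}$)
$\left(\left(W{\left(-9 \right)} + D{\left(10 \right)}\right)^{2} - 27224\right) + x{\left(-83 \right)} = \left(\left(\left(-25 + \left(-9\right)^{2} + 4 \left(-9\right)\right) - \left(\frac{1}{2} - \frac{\sqrt{-6 + 10}}{6}\right)\right)^{2} - 27224\right) - \frac{47}{-83} = \left(\left(\left(-25 + 81 - 36\right) - \left(\frac{1}{2} - \frac{\sqrt{4}}{6}\right)\right)^{2} - 27224\right) - - \frac{47}{83} = \left(\left(20 + \left(- \frac{1}{2} + \frac{1}{6} \cdot 2\right)\right)^{2} - 27224\right) + \frac{47}{83} = \left(\left(20 + \left(- \frac{1}{2} + \frac{1}{3}\right)\right)^{2} - 27224\right) + \frac{47}{83} = \left(\left(20 - \frac{1}{6}\right)^{2} - 27224\right) + \frac{47}{83} = \left(\left(\frac{119}{6}\right)^{2} - 27224\right) + \frac{47}{83} = \left(\frac{14161}{36} - 27224\right) + \frac{47}{83} = - \frac{965903}{36} + \frac{47}{83} = - \frac{80168257}{2988}$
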